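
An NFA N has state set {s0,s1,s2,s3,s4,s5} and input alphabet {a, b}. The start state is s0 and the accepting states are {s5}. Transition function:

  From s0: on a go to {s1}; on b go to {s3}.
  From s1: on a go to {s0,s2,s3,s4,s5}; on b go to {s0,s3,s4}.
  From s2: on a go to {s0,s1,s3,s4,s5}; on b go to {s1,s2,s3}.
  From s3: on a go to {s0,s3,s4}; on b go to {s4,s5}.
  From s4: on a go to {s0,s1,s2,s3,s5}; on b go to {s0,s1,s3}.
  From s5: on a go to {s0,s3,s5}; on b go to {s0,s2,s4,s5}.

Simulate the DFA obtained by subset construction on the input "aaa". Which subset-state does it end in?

{s0,s1,s2,s3,s4,s5}

Start: {s0}.
δ(s0,a) = {s1}.
Union: {s1}.
After a: {s1}.
δ(s1,a) = {s0,s2,s3,s4,s5}.
Union: {s0,s2,s3,s4,s5}.
After a: {s0,s2,s3,s4,s5}.
δ(s0,a) = {s1}; δ(s2,a) = {s0,s1,s3,s4,s5}; δ(s3,a) = {s0,s3,s4}; δ(s4,a) = {s0,s1,s2,s3,s5}; δ(s5,a) = {s0,s3,s5}.
Union: {s0,s1,s2,s3,s4,s5}.
After a: {s0,s1,s2,s3,s4,s5}.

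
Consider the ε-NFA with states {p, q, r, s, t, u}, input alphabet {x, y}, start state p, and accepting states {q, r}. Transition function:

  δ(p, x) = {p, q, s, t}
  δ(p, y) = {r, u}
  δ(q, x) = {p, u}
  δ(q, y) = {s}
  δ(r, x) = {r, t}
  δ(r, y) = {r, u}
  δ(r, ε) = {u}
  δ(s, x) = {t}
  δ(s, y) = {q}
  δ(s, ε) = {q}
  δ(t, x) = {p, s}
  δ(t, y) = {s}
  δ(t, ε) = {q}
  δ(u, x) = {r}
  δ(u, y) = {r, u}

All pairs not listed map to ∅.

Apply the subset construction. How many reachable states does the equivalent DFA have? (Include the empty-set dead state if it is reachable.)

Start state of the DFA: {p} (ε-closure of the NFA start).
{p} --x--> {p, q, s, t}  [new]
{p} --y--> {r, u}  [new]
{p, q, s, t} --x--> {p, q, s, t, u}  [new]
{p, q, s, t} --y--> {q, r, s, u}  [new]
{r, u} --x--> {q, r, t, u}  [new]
{r, u} --y--> {r, u}  [seen]
{p, q, s, t, u} --x--> {p, q, r, s, t, u}  [new]
{p, q, s, t, u} --y--> {q, r, s, u}  [seen]
{q, r, s, u} --x--> {p, q, r, t, u}  [new]
{q, r, s, u} --y--> {q, r, s, u}  [seen]
{q, r, t, u} --x--> {p, q, r, s, t, u}  [seen]
{q, r, t, u} --y--> {q, r, s, u}  [seen]
{p, q, r, s, t, u} --x--> {p, q, r, s, t, u}  [seen]
{p, q, r, s, t, u} --y--> {q, r, s, u}  [seen]
{p, q, r, t, u} --x--> {p, q, r, s, t, u}  [seen]
{p, q, r, t, u} --y--> {q, r, s, u}  [seen]
Reachable DFA states: {p}, {p, q, s, t}, {r, u}, {p, q, s, t, u}, {q, r, s, u}, {q, r, t, u}, {p, q, r, s, t, u}, {p, q, r, t, u}.

8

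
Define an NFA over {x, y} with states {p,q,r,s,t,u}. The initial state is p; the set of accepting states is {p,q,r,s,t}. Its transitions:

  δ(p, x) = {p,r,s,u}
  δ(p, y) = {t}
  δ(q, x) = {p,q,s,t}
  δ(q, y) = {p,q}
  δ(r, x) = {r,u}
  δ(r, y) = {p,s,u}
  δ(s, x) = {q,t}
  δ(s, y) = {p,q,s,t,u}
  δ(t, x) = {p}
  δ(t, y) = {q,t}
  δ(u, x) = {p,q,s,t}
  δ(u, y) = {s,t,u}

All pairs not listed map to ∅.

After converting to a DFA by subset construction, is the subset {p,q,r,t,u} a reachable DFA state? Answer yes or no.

Start state of the DFA: {p}.
{p} --x--> {p,r,s,u}  [new]
{p} --y--> {t}  [new]
{p,r,s,u} --x--> {p,q,r,s,t,u}  [new]
{p,r,s,u} --y--> {p,q,s,t,u}  [new]
{t} --x--> {p}  [seen]
{t} --y--> {q,t}  [new]
{p,q,r,s,t,u} --x--> {p,q,r,s,t,u}  [seen]
{p,q,r,s,t,u} --y--> {p,q,s,t,u}  [seen]
{p,q,s,t,u} --x--> {p,q,r,s,t,u}  [seen]
{p,q,s,t,u} --y--> {p,q,s,t,u}  [seen]
{q,t} --x--> {p,q,s,t}  [new]
{q,t} --y--> {p,q,t}  [new]
{p,q,s,t} --x--> {p,q,r,s,t,u}  [seen]
{p,q,s,t} --y--> {p,q,s,t,u}  [seen]
{p,q,t} --x--> {p,q,r,s,t,u}  [seen]
{p,q,t} --y--> {p,q,t}  [seen]
Reachable DFA states: {p}, {p,r,s,u}, {t}, {p,q,r,s,t,u}, {p,q,s,t,u}, {q,t}, {p,q,s,t}, {p,q,t}.
{p,q,r,t,u} is not among them.

no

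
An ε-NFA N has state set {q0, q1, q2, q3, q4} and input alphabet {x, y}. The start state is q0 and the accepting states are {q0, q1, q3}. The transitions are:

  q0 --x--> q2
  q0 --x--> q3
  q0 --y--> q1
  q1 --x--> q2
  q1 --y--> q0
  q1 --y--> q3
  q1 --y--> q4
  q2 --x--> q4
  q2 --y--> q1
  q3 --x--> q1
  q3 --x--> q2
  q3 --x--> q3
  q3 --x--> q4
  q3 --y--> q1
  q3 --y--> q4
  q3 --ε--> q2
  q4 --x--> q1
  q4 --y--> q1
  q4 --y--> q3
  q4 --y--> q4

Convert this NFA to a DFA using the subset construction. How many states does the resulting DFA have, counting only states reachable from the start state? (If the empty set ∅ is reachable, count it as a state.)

Start state of the DFA: {q0} (ε-closure of the NFA start).
{q0} --x--> {q2, q3}  [new]
{q0} --y--> {q1}  [new]
{q2, q3} --x--> {q1, q2, q3, q4}  [new]
{q2, q3} --y--> {q1, q4}  [new]
{q1} --x--> {q2}  [new]
{q1} --y--> {q0, q2, q3, q4}  [new]
{q1, q2, q3, q4} --x--> {q1, q2, q3, q4}  [seen]
{q1, q2, q3, q4} --y--> {q0, q1, q2, q3, q4}  [new]
{q1, q4} --x--> {q1, q2}  [new]
{q1, q4} --y--> {q0, q1, q2, q3, q4}  [seen]
{q2} --x--> {q4}  [new]
{q2} --y--> {q1}  [seen]
{q0, q2, q3, q4} --x--> {q1, q2, q3, q4}  [seen]
{q0, q2, q3, q4} --y--> {q1, q2, q3, q4}  [seen]
{q0, q1, q2, q3, q4} --x--> {q1, q2, q3, q4}  [seen]
{q0, q1, q2, q3, q4} --y--> {q0, q1, q2, q3, q4}  [seen]
{q1, q2} --x--> {q2, q4}  [new]
{q1, q2} --y--> {q0, q1, q2, q3, q4}  [seen]
{q4} --x--> {q1}  [seen]
{q4} --y--> {q1, q2, q3, q4}  [seen]
{q2, q4} --x--> {q1, q4}  [seen]
{q2, q4} --y--> {q1, q2, q3, q4}  [seen]
Reachable DFA states: {q0}, {q2, q3}, {q1}, {q1, q2, q3, q4}, {q1, q4}, {q2}, {q0, q2, q3, q4}, {q0, q1, q2, q3, q4}, {q1, q2}, {q4}, {q2, q4}.

11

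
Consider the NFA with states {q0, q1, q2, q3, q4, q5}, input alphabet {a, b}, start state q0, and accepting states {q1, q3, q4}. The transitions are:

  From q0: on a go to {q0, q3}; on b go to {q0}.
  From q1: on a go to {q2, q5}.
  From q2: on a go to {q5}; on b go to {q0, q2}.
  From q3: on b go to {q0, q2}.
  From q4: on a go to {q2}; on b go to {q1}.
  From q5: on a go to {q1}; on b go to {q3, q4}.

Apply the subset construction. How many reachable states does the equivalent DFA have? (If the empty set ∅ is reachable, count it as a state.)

10

Start state of the DFA: {q0}.
{q0} --a--> {q0, q3}  [new]
{q0} --b--> {q0}  [seen]
{q0, q3} --a--> {q0, q3}  [seen]
{q0, q3} --b--> {q0, q2}  [new]
{q0, q2} --a--> {q0, q3, q5}  [new]
{q0, q2} --b--> {q0, q2}  [seen]
{q0, q3, q5} --a--> {q0, q1, q3}  [new]
{q0, q3, q5} --b--> {q0, q2, q3, q4}  [new]
{q0, q1, q3} --a--> {q0, q2, q3, q5}  [new]
{q0, q1, q3} --b--> {q0, q2}  [seen]
{q0, q2, q3, q4} --a--> {q0, q2, q3, q5}  [seen]
{q0, q2, q3, q4} --b--> {q0, q1, q2}  [new]
{q0, q2, q3, q5} --a--> {q0, q1, q3, q5}  [new]
{q0, q2, q3, q5} --b--> {q0, q2, q3, q4}  [seen]
{q0, q1, q2} --a--> {q0, q2, q3, q5}  [seen]
{q0, q1, q2} --b--> {q0, q2}  [seen]
{q0, q1, q3, q5} --a--> {q0, q1, q2, q3, q5}  [new]
{q0, q1, q3, q5} --b--> {q0, q2, q3, q4}  [seen]
{q0, q1, q2, q3, q5} --a--> {q0, q1, q2, q3, q5}  [seen]
{q0, q1, q2, q3, q5} --b--> {q0, q2, q3, q4}  [seen]
Reachable DFA states: {q0}, {q0, q3}, {q0, q2}, {q0, q3, q5}, {q0, q1, q3}, {q0, q2, q3, q4}, {q0, q2, q3, q5}, {q0, q1, q2}, {q0, q1, q3, q5}, {q0, q1, q2, q3, q5}.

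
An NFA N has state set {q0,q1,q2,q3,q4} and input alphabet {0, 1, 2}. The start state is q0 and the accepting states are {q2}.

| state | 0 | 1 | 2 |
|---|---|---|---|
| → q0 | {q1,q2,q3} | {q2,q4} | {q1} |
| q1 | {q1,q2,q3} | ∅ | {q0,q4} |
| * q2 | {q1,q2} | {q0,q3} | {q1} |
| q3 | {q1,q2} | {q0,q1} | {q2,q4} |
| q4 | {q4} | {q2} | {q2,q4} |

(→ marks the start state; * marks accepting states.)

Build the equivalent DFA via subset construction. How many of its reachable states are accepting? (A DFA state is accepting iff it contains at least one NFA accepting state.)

9

Start state of the DFA: {q0}.
{q0} --0--> {q1,q2,q3}  [new]
{q0} --1--> {q2,q4}  [new]
{q0} --2--> {q1}  [new]
{q1,q2,q3} --0--> {q1,q2,q3}  [seen]
{q1,q2,q3} --1--> {q0,q1,q3}  [new]
{q1,q2,q3} --2--> {q0,q1,q2,q4}  [new]
{q2,q4} --0--> {q1,q2,q4}  [new]
{q2,q4} --1--> {q0,q2,q3}  [new]
{q2,q4} --2--> {q1,q2,q4}  [seen]
{q1} --0--> {q1,q2,q3}  [seen]
{q1} --1--> ∅  [new]
{q1} --2--> {q0,q4}  [new]
{q0,q1,q3} --0--> {q1,q2,q3}  [seen]
{q0,q1,q3} --1--> {q0,q1,q2,q4}  [seen]
{q0,q1,q3} --2--> {q0,q1,q2,q4}  [seen]
{q0,q1,q2,q4} --0--> {q1,q2,q3,q4}  [new]
{q0,q1,q2,q4} --1--> {q0,q2,q3,q4}  [new]
{q0,q1,q2,q4} --2--> {q0,q1,q2,q4}  [seen]
{q1,q2,q4} --0--> {q1,q2,q3,q4}  [seen]
{q1,q2,q4} --1--> {q0,q2,q3}  [seen]
{q1,q2,q4} --2--> {q0,q1,q2,q4}  [seen]
{q0,q2,q3} --0--> {q1,q2,q3}  [seen]
{q0,q2,q3} --1--> {q0,q1,q2,q3,q4}  [new]
{q0,q2,q3} --2--> {q1,q2,q4}  [seen]
∅ --0--> ∅  [seen]
∅ --1--> ∅  [seen]
∅ --2--> ∅  [seen]
{q0,q4} --0--> {q1,q2,q3,q4}  [seen]
{q0,q4} --1--> {q2,q4}  [seen]
{q0,q4} --2--> {q1,q2,q4}  [seen]
{q1,q2,q3,q4} --0--> {q1,q2,q3,q4}  [seen]
{q1,q2,q3,q4} --1--> {q0,q1,q2,q3}  [new]
{q1,q2,q3,q4} --2--> {q0,q1,q2,q4}  [seen]
{q0,q2,q3,q4} --0--> {q1,q2,q3,q4}  [seen]
{q0,q2,q3,q4} --1--> {q0,q1,q2,q3,q4}  [seen]
{q0,q2,q3,q4} --2--> {q1,q2,q4}  [seen]
{q0,q1,q2,q3,q4} --0--> {q1,q2,q3,q4}  [seen]
{q0,q1,q2,q3,q4} --1--> {q0,q1,q2,q3,q4}  [seen]
{q0,q1,q2,q3,q4} --2--> {q0,q1,q2,q4}  [seen]
{q0,q1,q2,q3} --0--> {q1,q2,q3}  [seen]
{q0,q1,q2,q3} --1--> {q0,q1,q2,q3,q4}  [seen]
{q0,q1,q2,q3} --2--> {q0,q1,q2,q4}  [seen]
Reachable DFA states: {q0}, {q1,q2,q3}, {q2,q4}, {q1}, {q0,q1,q3}, {q0,q1,q2,q4}, {q1,q2,q4}, {q0,q2,q3}, ∅, {q0,q4}, {q1,q2,q3,q4}, {q0,q2,q3,q4}, {q0,q1,q2,q3,q4}, {q0,q1,q2,q3}.
Accepting DFA states (contain an NFA accepting state): {q1,q2,q3}, {q2,q4}, {q0,q1,q2,q4}, {q1,q2,q4}, {q0,q2,q3}, {q1,q2,q3,q4}, {q0,q2,q3,q4}, {q0,q1,q2,q3,q4}, {q0,q1,q2,q3}.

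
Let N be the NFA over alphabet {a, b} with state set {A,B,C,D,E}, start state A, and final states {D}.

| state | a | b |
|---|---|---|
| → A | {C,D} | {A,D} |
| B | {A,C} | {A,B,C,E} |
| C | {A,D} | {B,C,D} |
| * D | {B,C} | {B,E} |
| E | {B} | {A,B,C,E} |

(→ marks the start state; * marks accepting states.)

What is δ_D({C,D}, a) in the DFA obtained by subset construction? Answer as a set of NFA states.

{A,B,C,D}

δ(C,a) = {A,D}; δ(D,a) = {B,C}.
Union: {A,B,C,D}.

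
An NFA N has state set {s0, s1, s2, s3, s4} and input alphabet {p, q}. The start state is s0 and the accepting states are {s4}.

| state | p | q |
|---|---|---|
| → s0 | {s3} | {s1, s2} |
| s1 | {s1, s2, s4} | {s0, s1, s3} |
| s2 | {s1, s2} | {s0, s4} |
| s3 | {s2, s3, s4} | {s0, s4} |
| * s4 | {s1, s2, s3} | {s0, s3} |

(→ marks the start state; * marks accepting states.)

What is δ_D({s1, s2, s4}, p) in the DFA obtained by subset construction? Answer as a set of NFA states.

δ(s1,p) = {s1, s2, s4}; δ(s2,p) = {s1, s2}; δ(s4,p) = {s1, s2, s3}.
Union: {s1, s2, s3, s4}.

{s1, s2, s3, s4}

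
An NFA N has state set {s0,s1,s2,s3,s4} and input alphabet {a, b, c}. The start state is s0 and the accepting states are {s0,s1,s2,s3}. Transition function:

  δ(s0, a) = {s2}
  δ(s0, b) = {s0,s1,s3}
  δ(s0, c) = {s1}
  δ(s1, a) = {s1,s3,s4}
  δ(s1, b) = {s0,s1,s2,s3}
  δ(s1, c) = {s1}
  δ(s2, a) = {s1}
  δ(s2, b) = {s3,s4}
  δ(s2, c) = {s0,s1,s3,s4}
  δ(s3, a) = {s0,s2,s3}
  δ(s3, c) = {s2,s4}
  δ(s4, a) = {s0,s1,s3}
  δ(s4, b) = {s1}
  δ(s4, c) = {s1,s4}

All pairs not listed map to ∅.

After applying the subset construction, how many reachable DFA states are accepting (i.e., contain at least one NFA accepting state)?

10

Start state of the DFA: {s0}.
{s0} --a--> {s2}  [new]
{s0} --b--> {s0,s1,s3}  [new]
{s0} --c--> {s1}  [new]
{s2} --a--> {s1}  [seen]
{s2} --b--> {s3,s4}  [new]
{s2} --c--> {s0,s1,s3,s4}  [new]
{s0,s1,s3} --a--> {s0,s1,s2,s3,s4}  [new]
{s0,s1,s3} --b--> {s0,s1,s2,s3}  [new]
{s0,s1,s3} --c--> {s1,s2,s4}  [new]
{s1} --a--> {s1,s3,s4}  [new]
{s1} --b--> {s0,s1,s2,s3}  [seen]
{s1} --c--> {s1}  [seen]
{s3,s4} --a--> {s0,s1,s2,s3}  [seen]
{s3,s4} --b--> {s1}  [seen]
{s3,s4} --c--> {s1,s2,s4}  [seen]
{s0,s1,s3,s4} --a--> {s0,s1,s2,s3,s4}  [seen]
{s0,s1,s3,s4} --b--> {s0,s1,s2,s3}  [seen]
{s0,s1,s3,s4} --c--> {s1,s2,s4}  [seen]
{s0,s1,s2,s3,s4} --a--> {s0,s1,s2,s3,s4}  [seen]
{s0,s1,s2,s3,s4} --b--> {s0,s1,s2,s3,s4}  [seen]
{s0,s1,s2,s3,s4} --c--> {s0,s1,s2,s3,s4}  [seen]
{s0,s1,s2,s3} --a--> {s0,s1,s2,s3,s4}  [seen]
{s0,s1,s2,s3} --b--> {s0,s1,s2,s3,s4}  [seen]
{s0,s1,s2,s3} --c--> {s0,s1,s2,s3,s4}  [seen]
{s1,s2,s4} --a--> {s0,s1,s3,s4}  [seen]
{s1,s2,s4} --b--> {s0,s1,s2,s3,s4}  [seen]
{s1,s2,s4} --c--> {s0,s1,s3,s4}  [seen]
{s1,s3,s4} --a--> {s0,s1,s2,s3,s4}  [seen]
{s1,s3,s4} --b--> {s0,s1,s2,s3}  [seen]
{s1,s3,s4} --c--> {s1,s2,s4}  [seen]
Reachable DFA states: {s0}, {s2}, {s0,s1,s3}, {s1}, {s3,s4}, {s0,s1,s3,s4}, {s0,s1,s2,s3,s4}, {s0,s1,s2,s3}, {s1,s2,s4}, {s1,s3,s4}.
Accepting DFA states (contain an NFA accepting state): {s0}, {s2}, {s0,s1,s3}, {s1}, {s3,s4}, {s0,s1,s3,s4}, {s0,s1,s2,s3,s4}, {s0,s1,s2,s3}, {s1,s2,s4}, {s1,s3,s4}.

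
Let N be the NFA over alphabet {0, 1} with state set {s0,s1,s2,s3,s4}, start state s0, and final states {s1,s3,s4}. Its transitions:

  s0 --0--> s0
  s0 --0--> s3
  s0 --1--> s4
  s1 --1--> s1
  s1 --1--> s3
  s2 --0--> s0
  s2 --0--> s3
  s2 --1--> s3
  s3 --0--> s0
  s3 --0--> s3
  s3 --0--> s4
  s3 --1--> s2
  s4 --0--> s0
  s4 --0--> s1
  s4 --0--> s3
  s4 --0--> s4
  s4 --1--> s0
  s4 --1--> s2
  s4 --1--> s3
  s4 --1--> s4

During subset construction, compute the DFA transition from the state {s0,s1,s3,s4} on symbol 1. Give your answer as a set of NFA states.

δ(s0,1) = {s4}; δ(s1,1) = {s1,s3}; δ(s3,1) = {s2}; δ(s4,1) = {s0,s2,s3,s4}.
Union: {s0,s1,s2,s3,s4}.

{s0,s1,s2,s3,s4}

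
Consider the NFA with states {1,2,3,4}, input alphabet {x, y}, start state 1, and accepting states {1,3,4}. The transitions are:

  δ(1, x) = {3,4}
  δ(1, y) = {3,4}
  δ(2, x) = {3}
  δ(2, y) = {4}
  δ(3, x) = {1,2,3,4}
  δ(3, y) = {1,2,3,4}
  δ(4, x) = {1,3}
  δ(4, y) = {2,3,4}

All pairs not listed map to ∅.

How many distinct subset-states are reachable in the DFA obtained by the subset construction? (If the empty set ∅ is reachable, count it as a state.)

3

Start state of the DFA: {1}.
{1} --x--> {3,4}  [new]
{1} --y--> {3,4}  [seen]
{3,4} --x--> {1,2,3,4}  [new]
{3,4} --y--> {1,2,3,4}  [seen]
{1,2,3,4} --x--> {1,2,3,4}  [seen]
{1,2,3,4} --y--> {1,2,3,4}  [seen]
Reachable DFA states: {1}, {3,4}, {1,2,3,4}.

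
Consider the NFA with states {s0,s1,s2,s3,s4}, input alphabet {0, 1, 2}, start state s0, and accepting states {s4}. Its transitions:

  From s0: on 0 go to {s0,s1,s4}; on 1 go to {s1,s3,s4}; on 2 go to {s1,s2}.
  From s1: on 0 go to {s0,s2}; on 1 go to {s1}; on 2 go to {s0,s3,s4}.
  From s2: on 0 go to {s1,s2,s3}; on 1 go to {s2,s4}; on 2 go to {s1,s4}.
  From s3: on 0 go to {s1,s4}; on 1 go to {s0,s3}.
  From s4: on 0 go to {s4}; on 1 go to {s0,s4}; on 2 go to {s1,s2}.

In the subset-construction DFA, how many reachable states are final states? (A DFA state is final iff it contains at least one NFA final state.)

Start state of the DFA: {s0}.
{s0} --0--> {s0,s1,s4}  [new]
{s0} --1--> {s1,s3,s4}  [new]
{s0} --2--> {s1,s2}  [new]
{s0,s1,s4} --0--> {s0,s1,s2,s4}  [new]
{s0,s1,s4} --1--> {s0,s1,s3,s4}  [new]
{s0,s1,s4} --2--> {s0,s1,s2,s3,s4}  [new]
{s1,s3,s4} --0--> {s0,s1,s2,s4}  [seen]
{s1,s3,s4} --1--> {s0,s1,s3,s4}  [seen]
{s1,s3,s4} --2--> {s0,s1,s2,s3,s4}  [seen]
{s1,s2} --0--> {s0,s1,s2,s3}  [new]
{s1,s2} --1--> {s1,s2,s4}  [new]
{s1,s2} --2--> {s0,s1,s3,s4}  [seen]
{s0,s1,s2,s4} --0--> {s0,s1,s2,s3,s4}  [seen]
{s0,s1,s2,s4} --1--> {s0,s1,s2,s3,s4}  [seen]
{s0,s1,s2,s4} --2--> {s0,s1,s2,s3,s4}  [seen]
{s0,s1,s3,s4} --0--> {s0,s1,s2,s4}  [seen]
{s0,s1,s3,s4} --1--> {s0,s1,s3,s4}  [seen]
{s0,s1,s3,s4} --2--> {s0,s1,s2,s3,s4}  [seen]
{s0,s1,s2,s3,s4} --0--> {s0,s1,s2,s3,s4}  [seen]
{s0,s1,s2,s3,s4} --1--> {s0,s1,s2,s3,s4}  [seen]
{s0,s1,s2,s3,s4} --2--> {s0,s1,s2,s3,s4}  [seen]
{s0,s1,s2,s3} --0--> {s0,s1,s2,s3,s4}  [seen]
{s0,s1,s2,s3} --1--> {s0,s1,s2,s3,s4}  [seen]
{s0,s1,s2,s3} --2--> {s0,s1,s2,s3,s4}  [seen]
{s1,s2,s4} --0--> {s0,s1,s2,s3,s4}  [seen]
{s1,s2,s4} --1--> {s0,s1,s2,s4}  [seen]
{s1,s2,s4} --2--> {s0,s1,s2,s3,s4}  [seen]
Reachable DFA states: {s0}, {s0,s1,s4}, {s1,s3,s4}, {s1,s2}, {s0,s1,s2,s4}, {s0,s1,s3,s4}, {s0,s1,s2,s3,s4}, {s0,s1,s2,s3}, {s1,s2,s4}.
Accepting DFA states (contain an NFA accepting state): {s0,s1,s4}, {s1,s3,s4}, {s0,s1,s2,s4}, {s0,s1,s3,s4}, {s0,s1,s2,s3,s4}, {s1,s2,s4}.

6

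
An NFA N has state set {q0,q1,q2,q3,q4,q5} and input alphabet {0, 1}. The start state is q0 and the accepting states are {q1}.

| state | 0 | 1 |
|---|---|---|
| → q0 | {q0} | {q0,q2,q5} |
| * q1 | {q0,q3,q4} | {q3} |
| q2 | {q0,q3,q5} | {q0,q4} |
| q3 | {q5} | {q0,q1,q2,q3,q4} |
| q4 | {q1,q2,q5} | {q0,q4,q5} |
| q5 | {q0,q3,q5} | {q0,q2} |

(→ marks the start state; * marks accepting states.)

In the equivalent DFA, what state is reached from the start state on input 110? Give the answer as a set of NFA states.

Start: {q0}.
δ(q0,1) = {q0,q2,q5}.
Union: {q0,q2,q5}.
After 1: {q0,q2,q5}.
δ(q0,1) = {q0,q2,q5}; δ(q2,1) = {q0,q4}; δ(q5,1) = {q0,q2}.
Union: {q0,q2,q4,q5}.
After 1: {q0,q2,q4,q5}.
δ(q0,0) = {q0}; δ(q2,0) = {q0,q3,q5}; δ(q4,0) = {q1,q2,q5}; δ(q5,0) = {q0,q3,q5}.
Union: {q0,q1,q2,q3,q5}.
After 0: {q0,q1,q2,q3,q5}.

{q0,q1,q2,q3,q5}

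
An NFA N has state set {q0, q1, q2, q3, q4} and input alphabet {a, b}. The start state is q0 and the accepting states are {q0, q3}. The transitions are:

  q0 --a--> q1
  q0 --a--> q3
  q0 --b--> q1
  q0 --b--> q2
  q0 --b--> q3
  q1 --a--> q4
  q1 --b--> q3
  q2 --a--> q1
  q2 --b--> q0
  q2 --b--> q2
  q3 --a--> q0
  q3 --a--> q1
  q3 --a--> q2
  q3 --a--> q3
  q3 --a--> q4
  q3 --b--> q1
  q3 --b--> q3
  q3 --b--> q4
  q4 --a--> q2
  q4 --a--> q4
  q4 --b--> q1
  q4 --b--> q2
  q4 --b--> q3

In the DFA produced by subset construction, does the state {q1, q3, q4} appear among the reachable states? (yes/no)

yes

Start state of the DFA: {q0}.
{q0} --a--> {q1, q3}  [new]
{q0} --b--> {q1, q2, q3}  [new]
{q1, q3} --a--> {q0, q1, q2, q3, q4}  [new]
{q1, q3} --b--> {q1, q3, q4}  [new]
{q1, q2, q3} --a--> {q0, q1, q2, q3, q4}  [seen]
{q1, q2, q3} --b--> {q0, q1, q2, q3, q4}  [seen]
{q0, q1, q2, q3, q4} --a--> {q0, q1, q2, q3, q4}  [seen]
{q0, q1, q2, q3, q4} --b--> {q0, q1, q2, q3, q4}  [seen]
{q1, q3, q4} --a--> {q0, q1, q2, q3, q4}  [seen]
{q1, q3, q4} --b--> {q1, q2, q3, q4}  [new]
{q1, q2, q3, q4} --a--> {q0, q1, q2, q3, q4}  [seen]
{q1, q2, q3, q4} --b--> {q0, q1, q2, q3, q4}  [seen]
Reachable DFA states: {q0}, {q1, q3}, {q1, q2, q3}, {q0, q1, q2, q3, q4}, {q1, q3, q4}, {q1, q2, q3, q4}.
{q1, q3, q4} is among them.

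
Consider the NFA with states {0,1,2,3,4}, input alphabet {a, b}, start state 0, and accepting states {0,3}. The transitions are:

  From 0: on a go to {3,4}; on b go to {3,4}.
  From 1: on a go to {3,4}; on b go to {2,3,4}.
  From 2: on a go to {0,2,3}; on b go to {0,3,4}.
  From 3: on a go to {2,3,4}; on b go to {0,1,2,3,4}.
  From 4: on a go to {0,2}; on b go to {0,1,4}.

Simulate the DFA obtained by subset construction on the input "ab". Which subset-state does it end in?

Start: {0}.
δ(0,a) = {3,4}.
Union: {3,4}.
After a: {3,4}.
δ(3,b) = {0,1,2,3,4}; δ(4,b) = {0,1,4}.
Union: {0,1,2,3,4}.
After b: {0,1,2,3,4}.

{0,1,2,3,4}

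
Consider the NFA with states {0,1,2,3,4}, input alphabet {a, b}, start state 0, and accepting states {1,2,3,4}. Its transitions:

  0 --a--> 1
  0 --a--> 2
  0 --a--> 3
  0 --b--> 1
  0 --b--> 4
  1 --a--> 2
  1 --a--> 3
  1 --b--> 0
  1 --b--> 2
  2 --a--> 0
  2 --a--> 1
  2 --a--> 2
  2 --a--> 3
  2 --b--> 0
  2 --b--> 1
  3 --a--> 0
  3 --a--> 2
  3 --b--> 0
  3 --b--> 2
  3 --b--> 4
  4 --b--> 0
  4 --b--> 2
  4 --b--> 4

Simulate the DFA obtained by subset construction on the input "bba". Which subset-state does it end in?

{0,1,2,3}

Start: {0}.
δ(0,b) = {1,4}.
Union: {1,4}.
After b: {1,4}.
δ(1,b) = {0,2}; δ(4,b) = {0,2,4}.
Union: {0,2,4}.
After b: {0,2,4}.
δ(0,a) = {1,2,3}; δ(2,a) = {0,1,2,3}; δ(4,a) = ∅.
Union: {0,1,2,3}.
After a: {0,1,2,3}.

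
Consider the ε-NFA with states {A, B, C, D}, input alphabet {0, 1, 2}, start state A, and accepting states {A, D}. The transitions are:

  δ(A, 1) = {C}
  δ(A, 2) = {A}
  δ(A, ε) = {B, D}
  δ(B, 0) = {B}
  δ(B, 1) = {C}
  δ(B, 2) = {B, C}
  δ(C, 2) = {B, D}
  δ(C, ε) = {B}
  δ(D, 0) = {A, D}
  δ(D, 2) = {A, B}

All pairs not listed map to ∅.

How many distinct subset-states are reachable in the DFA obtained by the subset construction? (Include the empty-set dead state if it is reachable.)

5

Start state of the DFA: {A, B, D} (ε-closure of the NFA start).
{A, B, D} --0--> {A, B, D}  [seen]
{A, B, D} --1--> {B, C}  [new]
{A, B, D} --2--> {A, B, C, D}  [new]
{B, C} --0--> {B}  [new]
{B, C} --1--> {B, C}  [seen]
{B, C} --2--> {B, C, D}  [new]
{A, B, C, D} --0--> {A, B, D}  [seen]
{A, B, C, D} --1--> {B, C}  [seen]
{A, B, C, D} --2--> {A, B, C, D}  [seen]
{B} --0--> {B}  [seen]
{B} --1--> {B, C}  [seen]
{B} --2--> {B, C}  [seen]
{B, C, D} --0--> {A, B, D}  [seen]
{B, C, D} --1--> {B, C}  [seen]
{B, C, D} --2--> {A, B, C, D}  [seen]
Reachable DFA states: {A, B, D}, {B, C}, {A, B, C, D}, {B}, {B, C, D}.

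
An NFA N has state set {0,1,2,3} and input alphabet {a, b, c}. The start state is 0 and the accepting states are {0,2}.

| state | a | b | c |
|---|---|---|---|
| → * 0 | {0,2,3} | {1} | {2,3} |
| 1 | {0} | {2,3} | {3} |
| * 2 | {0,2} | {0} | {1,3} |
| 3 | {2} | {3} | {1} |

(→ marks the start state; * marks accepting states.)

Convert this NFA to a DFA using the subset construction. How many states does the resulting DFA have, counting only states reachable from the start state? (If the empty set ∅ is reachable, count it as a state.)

12

Start state of the DFA: {0}.
{0} --a--> {0,2,3}  [new]
{0} --b--> {1}  [new]
{0} --c--> {2,3}  [new]
{0,2,3} --a--> {0,2,3}  [seen]
{0,2,3} --b--> {0,1,3}  [new]
{0,2,3} --c--> {1,2,3}  [new]
{1} --a--> {0}  [seen]
{1} --b--> {2,3}  [seen]
{1} --c--> {3}  [new]
{2,3} --a--> {0,2}  [new]
{2,3} --b--> {0,3}  [new]
{2,3} --c--> {1,3}  [new]
{0,1,3} --a--> {0,2,3}  [seen]
{0,1,3} --b--> {1,2,3}  [seen]
{0,1,3} --c--> {1,2,3}  [seen]
{1,2,3} --a--> {0,2}  [seen]
{1,2,3} --b--> {0,2,3}  [seen]
{1,2,3} --c--> {1,3}  [seen]
{3} --a--> {2}  [new]
{3} --b--> {3}  [seen]
{3} --c--> {1}  [seen]
{0,2} --a--> {0,2,3}  [seen]
{0,2} --b--> {0,1}  [new]
{0,2} --c--> {1,2,3}  [seen]
{0,3} --a--> {0,2,3}  [seen]
{0,3} --b--> {1,3}  [seen]
{0,3} --c--> {1,2,3}  [seen]
{1,3} --a--> {0,2}  [seen]
{1,3} --b--> {2,3}  [seen]
{1,3} --c--> {1,3}  [seen]
{2} --a--> {0,2}  [seen]
{2} --b--> {0}  [seen]
{2} --c--> {1,3}  [seen]
{0,1} --a--> {0,2,3}  [seen]
{0,1} --b--> {1,2,3}  [seen]
{0,1} --c--> {2,3}  [seen]
Reachable DFA states: {0}, {0,2,3}, {1}, {2,3}, {0,1,3}, {1,2,3}, {3}, {0,2}, {0,3}, {1,3}, {2}, {0,1}.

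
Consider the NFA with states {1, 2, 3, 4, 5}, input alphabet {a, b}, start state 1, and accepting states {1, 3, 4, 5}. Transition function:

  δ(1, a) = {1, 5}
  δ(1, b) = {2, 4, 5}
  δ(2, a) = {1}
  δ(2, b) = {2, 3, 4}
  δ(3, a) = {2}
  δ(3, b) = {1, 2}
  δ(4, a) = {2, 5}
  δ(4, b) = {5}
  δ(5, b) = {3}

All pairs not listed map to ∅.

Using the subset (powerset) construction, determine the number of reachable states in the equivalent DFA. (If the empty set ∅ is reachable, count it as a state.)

6

Start state of the DFA: {1}.
{1} --a--> {1, 5}  [new]
{1} --b--> {2, 4, 5}  [new]
{1, 5} --a--> {1, 5}  [seen]
{1, 5} --b--> {2, 3, 4, 5}  [new]
{2, 4, 5} --a--> {1, 2, 5}  [new]
{2, 4, 5} --b--> {2, 3, 4, 5}  [seen]
{2, 3, 4, 5} --a--> {1, 2, 5}  [seen]
{2, 3, 4, 5} --b--> {1, 2, 3, 4, 5}  [new]
{1, 2, 5} --a--> {1, 5}  [seen]
{1, 2, 5} --b--> {2, 3, 4, 5}  [seen]
{1, 2, 3, 4, 5} --a--> {1, 2, 5}  [seen]
{1, 2, 3, 4, 5} --b--> {1, 2, 3, 4, 5}  [seen]
Reachable DFA states: {1}, {1, 5}, {2, 4, 5}, {2, 3, 4, 5}, {1, 2, 5}, {1, 2, 3, 4, 5}.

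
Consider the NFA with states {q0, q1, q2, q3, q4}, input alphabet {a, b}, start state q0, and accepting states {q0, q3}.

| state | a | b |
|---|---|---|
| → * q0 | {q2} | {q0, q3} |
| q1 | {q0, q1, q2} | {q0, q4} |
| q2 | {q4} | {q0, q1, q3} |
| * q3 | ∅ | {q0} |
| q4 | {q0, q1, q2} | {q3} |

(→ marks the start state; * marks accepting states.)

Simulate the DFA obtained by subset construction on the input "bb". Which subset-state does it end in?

Start: {q0}.
δ(q0,b) = {q0, q3}.
Union: {q0, q3}.
After b: {q0, q3}.
δ(q0,b) = {q0, q3}; δ(q3,b) = {q0}.
Union: {q0, q3}.
After b: {q0, q3}.

{q0, q3}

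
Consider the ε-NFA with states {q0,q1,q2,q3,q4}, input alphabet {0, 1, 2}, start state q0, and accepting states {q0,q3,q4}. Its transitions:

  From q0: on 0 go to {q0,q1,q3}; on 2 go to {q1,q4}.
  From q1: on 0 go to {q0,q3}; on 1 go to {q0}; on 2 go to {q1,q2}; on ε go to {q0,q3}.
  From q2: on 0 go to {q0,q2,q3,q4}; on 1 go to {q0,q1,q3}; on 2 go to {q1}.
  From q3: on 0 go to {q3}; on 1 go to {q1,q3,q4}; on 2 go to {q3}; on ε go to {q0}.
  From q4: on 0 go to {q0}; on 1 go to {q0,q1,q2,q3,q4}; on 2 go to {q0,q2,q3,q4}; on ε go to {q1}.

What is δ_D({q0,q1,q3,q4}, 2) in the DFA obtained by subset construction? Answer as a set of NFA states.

{q0,q1,q2,q3,q4}

δ(q0,2) = {q1,q4}; δ(q1,2) = {q1,q2}; δ(q3,2) = {q3}; δ(q4,2) = {q0,q2,q3,q4}.
Union: {q0,q1,q2,q3,q4}.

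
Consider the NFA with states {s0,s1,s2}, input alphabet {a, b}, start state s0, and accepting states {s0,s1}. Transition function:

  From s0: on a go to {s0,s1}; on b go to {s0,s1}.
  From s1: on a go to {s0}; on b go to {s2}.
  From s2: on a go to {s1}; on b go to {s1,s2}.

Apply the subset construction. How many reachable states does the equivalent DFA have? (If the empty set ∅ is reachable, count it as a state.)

Start state of the DFA: {s0}.
{s0} --a--> {s0,s1}  [new]
{s0} --b--> {s0,s1}  [seen]
{s0,s1} --a--> {s0,s1}  [seen]
{s0,s1} --b--> {s0,s1,s2}  [new]
{s0,s1,s2} --a--> {s0,s1}  [seen]
{s0,s1,s2} --b--> {s0,s1,s2}  [seen]
Reachable DFA states: {s0}, {s0,s1}, {s0,s1,s2}.

3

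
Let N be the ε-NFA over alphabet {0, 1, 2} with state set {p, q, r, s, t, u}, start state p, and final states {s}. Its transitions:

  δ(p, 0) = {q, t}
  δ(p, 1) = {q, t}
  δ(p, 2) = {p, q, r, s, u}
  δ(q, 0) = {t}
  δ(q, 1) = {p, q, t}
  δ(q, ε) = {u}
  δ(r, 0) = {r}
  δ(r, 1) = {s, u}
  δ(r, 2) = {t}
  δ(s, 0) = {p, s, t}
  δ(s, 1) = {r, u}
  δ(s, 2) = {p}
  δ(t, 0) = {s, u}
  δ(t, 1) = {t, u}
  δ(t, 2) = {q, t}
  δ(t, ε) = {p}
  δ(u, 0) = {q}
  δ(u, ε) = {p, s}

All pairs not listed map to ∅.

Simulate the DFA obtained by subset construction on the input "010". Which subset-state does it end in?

Start: {p}.
δ(p,0) = {q, t}.
Union: {q, t}.
ε-closure gives {p, q, s, t, u}.
After 0: {p, q, s, t, u}.
δ(p,1) = {q, t}; δ(q,1) = {p, q, t}; δ(s,1) = {r, u}; δ(t,1) = {t, u}; δ(u,1) = ∅.
Union: {p, q, r, t, u}.
ε-closure gives {p, q, r, s, t, u}.
After 1: {p, q, r, s, t, u}.
δ(p,0) = {q, t}; δ(q,0) = {t}; δ(r,0) = {r}; δ(s,0) = {p, s, t}; δ(t,0) = {s, u}; δ(u,0) = {q}.
Union: {p, q, r, s, t, u}.
After 0: {p, q, r, s, t, u}.

{p, q, r, s, t, u}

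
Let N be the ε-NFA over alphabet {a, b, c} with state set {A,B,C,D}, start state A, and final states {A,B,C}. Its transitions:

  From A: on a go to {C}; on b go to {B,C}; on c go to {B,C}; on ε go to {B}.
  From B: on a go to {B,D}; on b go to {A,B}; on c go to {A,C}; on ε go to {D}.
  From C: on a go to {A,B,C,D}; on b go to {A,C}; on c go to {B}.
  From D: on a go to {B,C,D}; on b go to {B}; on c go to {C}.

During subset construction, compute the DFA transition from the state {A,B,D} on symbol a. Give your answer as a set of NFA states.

{B,C,D}

δ(A,a) = {C}; δ(B,a) = {B,D}; δ(D,a) = {B,C,D}.
Union: {B,C,D}.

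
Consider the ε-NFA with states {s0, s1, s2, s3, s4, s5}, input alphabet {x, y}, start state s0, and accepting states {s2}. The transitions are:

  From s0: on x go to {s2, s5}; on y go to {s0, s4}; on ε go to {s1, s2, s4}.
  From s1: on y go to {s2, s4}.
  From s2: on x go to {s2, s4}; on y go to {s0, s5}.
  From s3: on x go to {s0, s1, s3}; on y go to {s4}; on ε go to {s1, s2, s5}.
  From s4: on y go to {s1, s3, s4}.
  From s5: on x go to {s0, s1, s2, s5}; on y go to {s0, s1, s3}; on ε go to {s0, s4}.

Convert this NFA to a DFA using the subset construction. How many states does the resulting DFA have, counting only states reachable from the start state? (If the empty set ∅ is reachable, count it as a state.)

3

Start state of the DFA: {s0, s1, s2, s4} (ε-closure of the NFA start).
{s0, s1, s2, s4} --x--> {s0, s1, s2, s4, s5}  [new]
{s0, s1, s2, s4} --y--> {s0, s1, s2, s3, s4, s5}  [new]
{s0, s1, s2, s4, s5} --x--> {s0, s1, s2, s4, s5}  [seen]
{s0, s1, s2, s4, s5} --y--> {s0, s1, s2, s3, s4, s5}  [seen]
{s0, s1, s2, s3, s4, s5} --x--> {s0, s1, s2, s3, s4, s5}  [seen]
{s0, s1, s2, s3, s4, s5} --y--> {s0, s1, s2, s3, s4, s5}  [seen]
Reachable DFA states: {s0, s1, s2, s4}, {s0, s1, s2, s4, s5}, {s0, s1, s2, s3, s4, s5}.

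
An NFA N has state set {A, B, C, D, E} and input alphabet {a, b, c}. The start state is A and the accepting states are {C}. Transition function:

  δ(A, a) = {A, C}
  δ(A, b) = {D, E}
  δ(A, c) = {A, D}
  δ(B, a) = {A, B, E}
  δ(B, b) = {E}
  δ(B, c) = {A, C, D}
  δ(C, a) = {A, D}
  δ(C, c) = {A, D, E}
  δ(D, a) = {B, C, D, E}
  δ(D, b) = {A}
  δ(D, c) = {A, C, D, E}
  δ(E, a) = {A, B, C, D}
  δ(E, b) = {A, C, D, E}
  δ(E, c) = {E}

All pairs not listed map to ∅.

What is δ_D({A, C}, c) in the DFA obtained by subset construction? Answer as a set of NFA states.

δ(A,c) = {A, D}; δ(C,c) = {A, D, E}.
Union: {A, D, E}.

{A, D, E}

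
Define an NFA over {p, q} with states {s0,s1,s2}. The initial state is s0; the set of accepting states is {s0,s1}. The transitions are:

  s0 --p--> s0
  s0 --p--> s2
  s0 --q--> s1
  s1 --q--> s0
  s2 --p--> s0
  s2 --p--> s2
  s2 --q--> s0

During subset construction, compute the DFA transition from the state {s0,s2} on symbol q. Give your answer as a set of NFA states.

δ(s0,q) = {s1}; δ(s2,q) = {s0}.
Union: {s0,s1}.

{s0,s1}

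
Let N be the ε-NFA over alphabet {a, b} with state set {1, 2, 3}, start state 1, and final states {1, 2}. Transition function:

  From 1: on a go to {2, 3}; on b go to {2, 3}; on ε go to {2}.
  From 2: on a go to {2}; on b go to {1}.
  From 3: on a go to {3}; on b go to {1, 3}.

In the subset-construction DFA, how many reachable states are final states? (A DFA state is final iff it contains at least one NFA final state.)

Start state of the DFA: {1, 2} (ε-closure of the NFA start).
{1, 2} --a--> {2, 3}  [new]
{1, 2} --b--> {1, 2, 3}  [new]
{2, 3} --a--> {2, 3}  [seen]
{2, 3} --b--> {1, 2, 3}  [seen]
{1, 2, 3} --a--> {2, 3}  [seen]
{1, 2, 3} --b--> {1, 2, 3}  [seen]
Reachable DFA states: {1, 2}, {2, 3}, {1, 2, 3}.
Accepting DFA states (contain an NFA accepting state): {1, 2}, {2, 3}, {1, 2, 3}.

3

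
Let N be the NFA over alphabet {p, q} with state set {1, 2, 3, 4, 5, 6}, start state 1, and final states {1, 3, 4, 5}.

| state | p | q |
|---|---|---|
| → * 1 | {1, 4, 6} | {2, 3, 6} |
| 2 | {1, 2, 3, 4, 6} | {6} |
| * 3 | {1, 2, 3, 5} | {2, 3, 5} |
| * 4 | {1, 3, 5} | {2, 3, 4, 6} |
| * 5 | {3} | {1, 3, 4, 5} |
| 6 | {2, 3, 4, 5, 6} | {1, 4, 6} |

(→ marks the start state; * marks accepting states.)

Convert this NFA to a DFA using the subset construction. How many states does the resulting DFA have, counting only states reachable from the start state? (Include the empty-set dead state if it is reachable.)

Start state of the DFA: {1}.
{1} --p--> {1, 4, 6}  [new]
{1} --q--> {2, 3, 6}  [new]
{1, 4, 6} --p--> {1, 2, 3, 4, 5, 6}  [new]
{1, 4, 6} --q--> {1, 2, 3, 4, 6}  [new]
{2, 3, 6} --p--> {1, 2, 3, 4, 5, 6}  [seen]
{2, 3, 6} --q--> {1, 2, 3, 4, 5, 6}  [seen]
{1, 2, 3, 4, 5, 6} --p--> {1, 2, 3, 4, 5, 6}  [seen]
{1, 2, 3, 4, 5, 6} --q--> {1, 2, 3, 4, 5, 6}  [seen]
{1, 2, 3, 4, 6} --p--> {1, 2, 3, 4, 5, 6}  [seen]
{1, 2, 3, 4, 6} --q--> {1, 2, 3, 4, 5, 6}  [seen]
Reachable DFA states: {1}, {1, 4, 6}, {2, 3, 6}, {1, 2, 3, 4, 5, 6}, {1, 2, 3, 4, 6}.

5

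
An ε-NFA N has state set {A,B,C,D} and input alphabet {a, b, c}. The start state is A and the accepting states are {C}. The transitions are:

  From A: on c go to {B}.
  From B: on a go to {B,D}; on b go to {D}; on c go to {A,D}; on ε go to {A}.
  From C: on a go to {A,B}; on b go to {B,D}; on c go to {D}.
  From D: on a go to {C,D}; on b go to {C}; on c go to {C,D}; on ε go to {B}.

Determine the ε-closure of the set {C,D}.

Begin with {C,D}.
D →ε {B}; add B.
B →ε {A}; add A.
ε-closure = {A,B,C,D}.

{A,B,C,D}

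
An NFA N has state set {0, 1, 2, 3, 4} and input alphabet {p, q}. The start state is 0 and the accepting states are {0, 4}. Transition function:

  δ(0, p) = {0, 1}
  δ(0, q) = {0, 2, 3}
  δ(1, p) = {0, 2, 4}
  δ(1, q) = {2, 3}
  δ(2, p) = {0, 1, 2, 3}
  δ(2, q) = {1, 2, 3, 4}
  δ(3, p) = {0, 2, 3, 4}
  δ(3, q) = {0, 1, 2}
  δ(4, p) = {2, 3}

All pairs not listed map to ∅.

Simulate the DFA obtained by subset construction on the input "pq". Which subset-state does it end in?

Start: {0}.
δ(0,p) = {0, 1}.
Union: {0, 1}.
After p: {0, 1}.
δ(0,q) = {0, 2, 3}; δ(1,q) = {2, 3}.
Union: {0, 2, 3}.
After q: {0, 2, 3}.

{0, 2, 3}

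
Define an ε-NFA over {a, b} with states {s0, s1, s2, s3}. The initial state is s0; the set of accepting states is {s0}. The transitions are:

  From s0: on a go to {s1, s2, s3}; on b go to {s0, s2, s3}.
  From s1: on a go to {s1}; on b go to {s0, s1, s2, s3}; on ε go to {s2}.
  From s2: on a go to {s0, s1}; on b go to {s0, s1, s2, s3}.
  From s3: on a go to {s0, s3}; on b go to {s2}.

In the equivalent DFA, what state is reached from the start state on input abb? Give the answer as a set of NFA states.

{s0, s1, s2, s3}

Start: {s0}.
δ(s0,a) = {s1, s2, s3}.
Union: {s1, s2, s3}.
After a: {s1, s2, s3}.
δ(s1,b) = {s0, s1, s2, s3}; δ(s2,b) = {s0, s1, s2, s3}; δ(s3,b) = {s2}.
Union: {s0, s1, s2, s3}.
After b: {s0, s1, s2, s3}.
δ(s0,b) = {s0, s2, s3}; δ(s1,b) = {s0, s1, s2, s3}; δ(s2,b) = {s0, s1, s2, s3}; δ(s3,b) = {s2}.
Union: {s0, s1, s2, s3}.
After b: {s0, s1, s2, s3}.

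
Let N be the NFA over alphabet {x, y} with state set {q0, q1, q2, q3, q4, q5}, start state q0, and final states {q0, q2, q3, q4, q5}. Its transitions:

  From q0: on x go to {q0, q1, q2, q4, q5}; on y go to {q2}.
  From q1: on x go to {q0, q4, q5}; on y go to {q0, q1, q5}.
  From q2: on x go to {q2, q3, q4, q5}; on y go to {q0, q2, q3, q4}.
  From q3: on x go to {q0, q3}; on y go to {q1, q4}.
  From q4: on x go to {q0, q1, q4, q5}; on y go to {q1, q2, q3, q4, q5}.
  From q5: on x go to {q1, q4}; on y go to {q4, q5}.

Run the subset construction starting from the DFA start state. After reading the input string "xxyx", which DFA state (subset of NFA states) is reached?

{q0, q1, q2, q3, q4, q5}

Start: {q0}.
δ(q0,x) = {q0, q1, q2, q4, q5}.
Union: {q0, q1, q2, q4, q5}.
After x: {q0, q1, q2, q4, q5}.
δ(q0,x) = {q0, q1, q2, q4, q5}; δ(q1,x) = {q0, q4, q5}; δ(q2,x) = {q2, q3, q4, q5}; δ(q4,x) = {q0, q1, q4, q5}; δ(q5,x) = {q1, q4}.
Union: {q0, q1, q2, q3, q4, q5}.
After x: {q0, q1, q2, q3, q4, q5}.
δ(q0,y) = {q2}; δ(q1,y) = {q0, q1, q5}; δ(q2,y) = {q0, q2, q3, q4}; δ(q3,y) = {q1, q4}; δ(q4,y) = {q1, q2, q3, q4, q5}; δ(q5,y) = {q4, q5}.
Union: {q0, q1, q2, q3, q4, q5}.
After y: {q0, q1, q2, q3, q4, q5}.
δ(q0,x) = {q0, q1, q2, q4, q5}; δ(q1,x) = {q0, q4, q5}; δ(q2,x) = {q2, q3, q4, q5}; δ(q3,x) = {q0, q3}; δ(q4,x) = {q0, q1, q4, q5}; δ(q5,x) = {q1, q4}.
Union: {q0, q1, q2, q3, q4, q5}.
After x: {q0, q1, q2, q3, q4, q5}.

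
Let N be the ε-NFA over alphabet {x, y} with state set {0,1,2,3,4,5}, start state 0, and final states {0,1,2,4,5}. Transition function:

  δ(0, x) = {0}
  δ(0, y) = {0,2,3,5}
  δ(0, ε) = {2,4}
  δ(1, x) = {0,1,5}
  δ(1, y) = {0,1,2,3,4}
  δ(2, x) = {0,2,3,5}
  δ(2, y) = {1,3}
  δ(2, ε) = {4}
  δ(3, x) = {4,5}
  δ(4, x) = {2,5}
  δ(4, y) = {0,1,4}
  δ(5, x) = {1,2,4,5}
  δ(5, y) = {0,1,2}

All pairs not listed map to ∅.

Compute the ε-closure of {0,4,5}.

Begin with {0,4,5}.
0 →ε {2,4}; add 2.
ε-closure = {0,2,4,5}.

{0,2,4,5}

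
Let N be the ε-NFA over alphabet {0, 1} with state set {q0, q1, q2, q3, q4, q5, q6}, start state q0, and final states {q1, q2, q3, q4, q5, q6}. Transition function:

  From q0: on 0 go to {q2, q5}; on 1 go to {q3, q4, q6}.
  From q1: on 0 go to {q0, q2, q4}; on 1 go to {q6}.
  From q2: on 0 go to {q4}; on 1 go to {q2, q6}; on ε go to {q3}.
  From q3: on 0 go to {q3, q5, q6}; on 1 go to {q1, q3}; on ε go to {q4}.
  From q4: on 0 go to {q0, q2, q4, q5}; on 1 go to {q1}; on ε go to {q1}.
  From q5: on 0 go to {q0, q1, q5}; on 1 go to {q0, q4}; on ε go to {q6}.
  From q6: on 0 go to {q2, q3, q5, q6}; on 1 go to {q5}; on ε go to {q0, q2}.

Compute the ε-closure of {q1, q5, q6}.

{q0, q1, q2, q3, q4, q5, q6}

Begin with {q1, q5, q6}.
q6 →ε {q0, q2}; add q0, q2.
q2 →ε {q3}; add q3.
q3 →ε {q4}; add q4.
ε-closure = {q0, q1, q2, q3, q4, q5, q6}.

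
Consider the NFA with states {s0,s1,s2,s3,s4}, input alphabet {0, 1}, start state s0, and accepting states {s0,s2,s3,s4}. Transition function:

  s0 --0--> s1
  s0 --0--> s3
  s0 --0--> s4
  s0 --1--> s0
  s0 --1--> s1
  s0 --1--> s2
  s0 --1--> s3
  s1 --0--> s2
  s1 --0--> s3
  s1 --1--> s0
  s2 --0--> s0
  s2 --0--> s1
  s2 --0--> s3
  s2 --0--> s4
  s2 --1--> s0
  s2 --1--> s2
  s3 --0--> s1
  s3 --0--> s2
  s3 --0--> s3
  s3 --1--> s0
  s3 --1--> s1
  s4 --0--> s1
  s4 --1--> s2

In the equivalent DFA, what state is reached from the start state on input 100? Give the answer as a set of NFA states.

Start: {s0}.
δ(s0,1) = {s0,s1,s2,s3}.
Union: {s0,s1,s2,s3}.
After 1: {s0,s1,s2,s3}.
δ(s0,0) = {s1,s3,s4}; δ(s1,0) = {s2,s3}; δ(s2,0) = {s0,s1,s3,s4}; δ(s3,0) = {s1,s2,s3}.
Union: {s0,s1,s2,s3,s4}.
After 0: {s0,s1,s2,s3,s4}.
δ(s0,0) = {s1,s3,s4}; δ(s1,0) = {s2,s3}; δ(s2,0) = {s0,s1,s3,s4}; δ(s3,0) = {s1,s2,s3}; δ(s4,0) = {s1}.
Union: {s0,s1,s2,s3,s4}.
After 0: {s0,s1,s2,s3,s4}.

{s0,s1,s2,s3,s4}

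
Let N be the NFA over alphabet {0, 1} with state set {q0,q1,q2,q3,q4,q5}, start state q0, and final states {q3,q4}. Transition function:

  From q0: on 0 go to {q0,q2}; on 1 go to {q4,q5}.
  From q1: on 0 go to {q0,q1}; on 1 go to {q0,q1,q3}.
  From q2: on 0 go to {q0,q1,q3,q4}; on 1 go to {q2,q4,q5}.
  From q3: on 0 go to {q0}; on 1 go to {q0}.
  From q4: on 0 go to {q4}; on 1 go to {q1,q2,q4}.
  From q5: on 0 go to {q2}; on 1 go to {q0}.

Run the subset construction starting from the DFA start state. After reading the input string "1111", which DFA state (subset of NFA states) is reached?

{q0,q1,q2,q3,q4,q5}

Start: {q0}.
δ(q0,1) = {q4,q5}.
Union: {q4,q5}.
After 1: {q4,q5}.
δ(q4,1) = {q1,q2,q4}; δ(q5,1) = {q0}.
Union: {q0,q1,q2,q4}.
After 1: {q0,q1,q2,q4}.
δ(q0,1) = {q4,q5}; δ(q1,1) = {q0,q1,q3}; δ(q2,1) = {q2,q4,q5}; δ(q4,1) = {q1,q2,q4}.
Union: {q0,q1,q2,q3,q4,q5}.
After 1: {q0,q1,q2,q3,q4,q5}.
δ(q0,1) = {q4,q5}; δ(q1,1) = {q0,q1,q3}; δ(q2,1) = {q2,q4,q5}; δ(q3,1) = {q0}; δ(q4,1) = {q1,q2,q4}; δ(q5,1) = {q0}.
Union: {q0,q1,q2,q3,q4,q5}.
After 1: {q0,q1,q2,q3,q4,q5}.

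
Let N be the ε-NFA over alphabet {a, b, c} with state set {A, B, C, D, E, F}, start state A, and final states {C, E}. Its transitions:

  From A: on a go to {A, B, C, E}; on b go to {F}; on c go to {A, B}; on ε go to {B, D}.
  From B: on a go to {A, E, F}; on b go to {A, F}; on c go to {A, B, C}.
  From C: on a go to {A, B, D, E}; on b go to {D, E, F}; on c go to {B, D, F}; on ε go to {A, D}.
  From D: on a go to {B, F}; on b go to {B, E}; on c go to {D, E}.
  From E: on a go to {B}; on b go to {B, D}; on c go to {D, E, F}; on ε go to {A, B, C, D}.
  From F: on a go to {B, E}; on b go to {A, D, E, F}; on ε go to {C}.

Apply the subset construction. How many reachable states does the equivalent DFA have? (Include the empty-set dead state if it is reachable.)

Start state of the DFA: {A, B, D} (ε-closure of the NFA start).
{A, B, D} --a--> {A, B, C, D, E, F}  [new]
{A, B, D} --b--> {A, B, C, D, E, F}  [seen]
{A, B, D} --c--> {A, B, C, D, E}  [new]
{A, B, C, D, E, F} --a--> {A, B, C, D, E, F}  [seen]
{A, B, C, D, E, F} --b--> {A, B, C, D, E, F}  [seen]
{A, B, C, D, E, F} --c--> {A, B, C, D, E, F}  [seen]
{A, B, C, D, E} --a--> {A, B, C, D, E, F}  [seen]
{A, B, C, D, E} --b--> {A, B, C, D, E, F}  [seen]
{A, B, C, D, E} --c--> {A, B, C, D, E, F}  [seen]
Reachable DFA states: {A, B, D}, {A, B, C, D, E, F}, {A, B, C, D, E}.

3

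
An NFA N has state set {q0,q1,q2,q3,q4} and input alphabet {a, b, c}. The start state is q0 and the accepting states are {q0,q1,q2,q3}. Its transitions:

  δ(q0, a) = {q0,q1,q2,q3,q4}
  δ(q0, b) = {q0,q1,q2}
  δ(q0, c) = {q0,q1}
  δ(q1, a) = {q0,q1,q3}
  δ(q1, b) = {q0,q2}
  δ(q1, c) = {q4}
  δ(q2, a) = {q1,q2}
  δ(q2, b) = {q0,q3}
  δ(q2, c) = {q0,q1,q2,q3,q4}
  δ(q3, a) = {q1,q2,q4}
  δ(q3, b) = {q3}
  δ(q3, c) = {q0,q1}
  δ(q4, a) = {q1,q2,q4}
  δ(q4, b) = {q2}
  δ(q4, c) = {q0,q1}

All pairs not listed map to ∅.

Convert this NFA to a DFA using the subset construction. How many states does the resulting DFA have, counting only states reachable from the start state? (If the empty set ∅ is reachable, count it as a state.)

Start state of the DFA: {q0}.
{q0} --a--> {q0,q1,q2,q3,q4}  [new]
{q0} --b--> {q0,q1,q2}  [new]
{q0} --c--> {q0,q1}  [new]
{q0,q1,q2,q3,q4} --a--> {q0,q1,q2,q3,q4}  [seen]
{q0,q1,q2,q3,q4} --b--> {q0,q1,q2,q3}  [new]
{q0,q1,q2,q3,q4} --c--> {q0,q1,q2,q3,q4}  [seen]
{q0,q1,q2} --a--> {q0,q1,q2,q3,q4}  [seen]
{q0,q1,q2} --b--> {q0,q1,q2,q3}  [seen]
{q0,q1,q2} --c--> {q0,q1,q2,q3,q4}  [seen]
{q0,q1} --a--> {q0,q1,q2,q3,q4}  [seen]
{q0,q1} --b--> {q0,q1,q2}  [seen]
{q0,q1} --c--> {q0,q1,q4}  [new]
{q0,q1,q2,q3} --a--> {q0,q1,q2,q3,q4}  [seen]
{q0,q1,q2,q3} --b--> {q0,q1,q2,q3}  [seen]
{q0,q1,q2,q3} --c--> {q0,q1,q2,q3,q4}  [seen]
{q0,q1,q4} --a--> {q0,q1,q2,q3,q4}  [seen]
{q0,q1,q4} --b--> {q0,q1,q2}  [seen]
{q0,q1,q4} --c--> {q0,q1,q4}  [seen]
Reachable DFA states: {q0}, {q0,q1,q2,q3,q4}, {q0,q1,q2}, {q0,q1}, {q0,q1,q2,q3}, {q0,q1,q4}.

6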